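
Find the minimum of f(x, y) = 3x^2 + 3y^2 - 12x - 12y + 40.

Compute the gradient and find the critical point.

f(x,y) = 3x^2 + 3y^2 - 12x - 12y + 40
df/dx = 6x + (-12) = 0  =>  x = 2
df/dy = 6y + (-12) = 0  =>  y = 2
f(2, 2) = 3*(2)^2 + 3*(2)^2 + -12*(2) + -12*(2) + 40 = 16
Hessian is diagonal with entries 6, 6 > 0, so this is a minimum.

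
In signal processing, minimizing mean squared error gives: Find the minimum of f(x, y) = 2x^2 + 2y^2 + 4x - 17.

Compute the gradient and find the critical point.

f(x,y) = 2x^2 + 2y^2 + 4x - 17
df/dx = 4x + (4) = 0  =>  x = -1
df/dy = 4y + (0) = 0  =>  y = 0
f(-1, 0) = 2*(-1)^2 + 2*(0)^2 + 4*(-1) + -17 = -19
Hessian is diagonal with entries 4, 4 > 0, so this is a minimum.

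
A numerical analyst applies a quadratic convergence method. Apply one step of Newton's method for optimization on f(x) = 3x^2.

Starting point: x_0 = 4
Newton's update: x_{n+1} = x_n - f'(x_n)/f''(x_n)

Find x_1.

f(x) = 3x^2
f'(x) = 6x + (0), f''(x) = 6
Newton step: x_1 = x_0 - f'(x_0)/f''(x_0)
f'(4) = 24
x_1 = 4 - 24/6 = 0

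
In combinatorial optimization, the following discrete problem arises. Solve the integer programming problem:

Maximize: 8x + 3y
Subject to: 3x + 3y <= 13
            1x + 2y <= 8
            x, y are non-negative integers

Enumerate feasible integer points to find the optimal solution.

Constraint 1: 3x + 3y <= 13
Constraint 2: 1x + 2y <= 8
Feasible x range (need y >= 0): 0 <= x <= min(13/3, 8/1) => x in {0, ..., 4}.
Enumerate feasible integer points row by row (the coefficient of y is 3 > 0, so for each x the largest feasible y gives the best value):
  x = 0: y <= min((13 - 3*0)/3, (8 - 1*0)/2) => y in {0, ..., 4}; best 8*0 + 3*4 = 12
  x = 1: y <= min((13 - 3*1)/3, (8 - 1*1)/2) => y in {0, ..., 3}; best 8*1 + 3*3 = 17
  x = 2: y <= min((13 - 3*2)/3, (8 - 1*2)/2) => y in {0, ..., 2}; best 8*2 + 3*2 = 22
  x = 3: y <= min((13 - 3*3)/3, (8 - 1*3)/2) => y in {0, ..., 1}; best 8*3 + 3*1 = 27
  x = 4: y <= min((13 - 3*4)/3, (8 - 1*4)/2) => y in {0}; best 8*4 + 3*0 = 32
The maximum 8x + 3y = 32 is achieved at x = 4, y = 0.
Check: 3*4 + 3*0 = 12 <= 13 and 1*4 + 2*0 = 4 <= 8.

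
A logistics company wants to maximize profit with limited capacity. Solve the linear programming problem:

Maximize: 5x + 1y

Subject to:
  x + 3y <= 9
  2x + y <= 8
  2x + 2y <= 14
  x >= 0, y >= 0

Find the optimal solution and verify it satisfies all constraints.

Feasible vertices: (0, 0), (0, 3), (3, 2), (4, 0)
Objective 5x + 1y at each vertex:
  (0, 0): 0
  (0, 3): 3
  (3, 2): 17
  (4, 0): 20
Maximum is 20 at (4, 0).
Verify constraints at (x, y) = (4, 0):
  1*4 + 3*0 = 4 <= 9
  2*4 + 1*0 = 8 <= 8 (active)
  2*4 + 2*0 = 8 <= 14
  x = 4 >= 0, y = 0 >= 0. All constraints satisfied.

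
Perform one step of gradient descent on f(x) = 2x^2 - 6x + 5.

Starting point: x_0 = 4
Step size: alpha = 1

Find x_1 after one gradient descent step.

f(x) = 2x^2 - 6x + 5
f'(x) = 4x - 6
f'(4) = 4*4 + (-6) = 10
x_1 = x_0 - alpha * f'(x_0) = 4 - 1 * 10 = -6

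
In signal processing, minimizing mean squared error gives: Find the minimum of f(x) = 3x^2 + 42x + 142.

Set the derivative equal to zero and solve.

f(x) = 3x^2 + 42x + 142
f'(x) = 6x + (42) = 0
x = -42/6 = -7
f(-7) = -5
Since f''(x) = 6 > 0, this is a minimum.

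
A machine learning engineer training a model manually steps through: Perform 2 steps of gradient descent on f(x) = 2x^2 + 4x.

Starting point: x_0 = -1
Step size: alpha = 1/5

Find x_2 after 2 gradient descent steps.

f(x) = 2x^2 + 4x, f'(x) = 4x + (4)
Step 1: f'(-1) = 0, x_1 = -1 - 1/5 * 0 = -1
Step 2: f'(-1) = 0, x_2 = -1 - 1/5 * 0 = -1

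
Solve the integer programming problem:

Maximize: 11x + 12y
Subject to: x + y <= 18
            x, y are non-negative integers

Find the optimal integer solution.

Objective: 11x + 12y, constraint: x + y <= 18
Coefficient of y is 12 > coefficient of x is 11, so allocate the entire budget to y.
Optimal: x = 0, y = 18, value = 216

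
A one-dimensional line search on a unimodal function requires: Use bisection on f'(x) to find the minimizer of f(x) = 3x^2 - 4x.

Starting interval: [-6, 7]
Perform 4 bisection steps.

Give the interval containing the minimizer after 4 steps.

Finding critical point of f(x) = 3x^2 - 4x using bisection on f'(x) = 6x + -4.
f'(x) = 0 when x = 2/3.
Starting interval: [-6, 7]
Step 1: mid = 1/2, f'(mid) = -1, new interval = [1/2, 7]
Step 2: mid = 15/4, f'(mid) = 37/2, new interval = [1/2, 15/4]
Step 3: mid = 17/8, f'(mid) = 35/4, new interval = [1/2, 17/8]
Step 4: mid = 21/16, f'(mid) = 31/8, new interval = [1/2, 21/16]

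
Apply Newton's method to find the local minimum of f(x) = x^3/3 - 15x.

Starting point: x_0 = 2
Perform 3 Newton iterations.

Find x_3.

f(x) = x^3/3 - 15x
f'(x) = x^2 - 15, f''(x) = 2x
Newton update: x_{n+1} = x_n - (x_n^2 - 15)/(2*x_n)
Step 1: x_0 = 2, f'=-11, f''=4, x_1 = 19/4
Step 2: x_1 = 19/4, f'=121/16, f''=19/2, x_2 = 601/152
Step 3: x_2 = 601/152, f'=14641/23104, f''=601/76, x_3 = 707761/182704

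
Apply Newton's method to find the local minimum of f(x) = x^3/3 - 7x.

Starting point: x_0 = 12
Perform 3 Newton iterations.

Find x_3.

f(x) = x^3/3 - 7x
f'(x) = x^2 - 7, f''(x) = 2x
Newton update: x_{n+1} = x_n - (x_n^2 - 7)/(2*x_n)
Step 1: x_0 = 12, f'=137, f''=24, x_1 = 151/24
Step 2: x_1 = 151/24, f'=18769/576, f''=151/12, x_2 = 26833/7248
Step 3: x_2 = 26833/7248, f'=352275361/52533504, f''=26833/3624, x_3 = 1087744417/388971168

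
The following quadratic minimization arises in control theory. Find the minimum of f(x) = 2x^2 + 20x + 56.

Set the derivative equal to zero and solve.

f(x) = 2x^2 + 20x + 56
f'(x) = 4x + (20) = 0
x = -20/4 = -5
f(-5) = 6
Since f''(x) = 4 > 0, this is a minimum.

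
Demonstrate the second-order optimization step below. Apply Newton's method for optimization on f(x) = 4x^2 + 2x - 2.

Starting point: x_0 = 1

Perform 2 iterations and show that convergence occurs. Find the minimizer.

f(x) = 4x^2 + 2x - 2, f'(x) = 8x + (2), f''(x) = 8
Step 1: f'(1) = 10, x_1 = 1 - 10/8 = -1/4
Step 2: f'(-1/4) = 0, x_2 = -1/4 (converged)
Newton's method converges in 1 step for quadratics.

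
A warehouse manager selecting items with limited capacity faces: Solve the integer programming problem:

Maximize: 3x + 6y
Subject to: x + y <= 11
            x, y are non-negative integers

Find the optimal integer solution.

Objective: 3x + 6y, constraint: x + y <= 11
Coefficient of y is 6 > coefficient of x is 3, so allocate the entire budget to y.
Optimal: x = 0, y = 11, value = 66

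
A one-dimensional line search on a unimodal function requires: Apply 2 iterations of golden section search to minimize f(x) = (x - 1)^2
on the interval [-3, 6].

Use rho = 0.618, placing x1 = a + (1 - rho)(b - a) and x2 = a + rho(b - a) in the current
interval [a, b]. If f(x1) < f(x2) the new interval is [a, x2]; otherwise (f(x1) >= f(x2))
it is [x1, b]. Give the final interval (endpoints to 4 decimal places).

Golden section search for min of f(x) = (x - 1)^2 on [-3, 6].
Each step: x1 = a + (1 - rho)(b - a), x2 = a + rho(b - a); if f(x1) < f(x2) keep [a, x2], otherwise keep [x1, b].
Step 1: [-3.0000, 6.0000], x1=0.4380 (f=0.3158), x2=2.5620 (f=2.4398); f(x1) < f(x2) => keep [-3.0000, 2.5620]
Step 2: [-3.0000, 2.5620], x1=-0.8753 (f=3.5168), x2=0.4373 (f=0.3166); f(x1) > f(x2) => keep [-0.8753, 2.5620]
Final interval: [-0.8753, 2.5620]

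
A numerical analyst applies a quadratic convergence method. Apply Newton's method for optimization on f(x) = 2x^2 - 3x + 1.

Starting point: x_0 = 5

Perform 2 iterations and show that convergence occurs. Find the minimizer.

f(x) = 2x^2 - 3x + 1, f'(x) = 4x + (-3), f''(x) = 4
Step 1: f'(5) = 17, x_1 = 5 - 17/4 = 3/4
Step 2: f'(3/4) = 0, x_2 = 3/4 (converged)
Newton's method converges in 1 step for quadratics.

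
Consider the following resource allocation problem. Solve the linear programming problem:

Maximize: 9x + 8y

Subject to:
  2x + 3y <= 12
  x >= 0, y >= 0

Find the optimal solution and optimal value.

The feasible region has vertices at [(0, 0), (6, 0), (0, 4)].
Checking objective 9x + 8y at each vertex:
  (0, 0): 9*0 + 8*0 = 0
  (6, 0): 9*6 + 8*0 = 54
  (0, 4): 9*0 + 8*4 = 32
Maximum is 54 at (6, 0).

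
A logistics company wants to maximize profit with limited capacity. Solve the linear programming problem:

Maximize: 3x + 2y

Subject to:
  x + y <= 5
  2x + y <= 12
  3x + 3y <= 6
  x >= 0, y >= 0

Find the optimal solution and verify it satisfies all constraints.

Feasible vertices: (0, 0), (0, 2), (2, 0)
Objective 3x + 2y at each vertex:
  (0, 0): 0
  (0, 2): 4
  (2, 0): 6
Maximum is 6 at (2, 0).
Verify constraints at (x, y) = (2, 0):
  1*2 + 1*0 = 2 <= 5
  2*2 + 1*0 = 4 <= 12
  3*2 + 3*0 = 6 <= 6 (active)
  x = 2 >= 0, y = 0 >= 0. All constraints satisfied.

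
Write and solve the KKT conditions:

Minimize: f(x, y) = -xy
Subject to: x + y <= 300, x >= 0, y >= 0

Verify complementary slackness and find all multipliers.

Problem: min -xy s.t. x + y <= 300 (multiplier lambda), x >= 0 (mu_x), y >= 0 (mu_y)
KKT stationarity: -y + lambda - mu_x = 0, -x + lambda - mu_y = 0, with lambda, mu_x, mu_y >= 0
Complementary slackness: lambda*(x + y - 300) = 0, mu_x*x = 0, mu_y*y = 0
If lambda = 0: y = -mu_x <= 0 and x = -mu_y <= 0 force x = y = 0 with f = 0; but x = y = 150 is feasible with f = -22500 < 0, so this is not the minimum. Hence lambda > 0 and x + y = 300.
Try x > 0, y > 0 (so mu_x = mu_y = 0): y = lambda, x = lambda => x = y = lambda
x + y = 300 => 2*lambda = 300 => lambda = 150
x* = y* = 150 > 0, consistent with mu_x = mu_y = 0.
(Any feasible point with x = 0 or y = 0 has f = 0 > -22500, so the minimum is not on those boundaries.)
min(-xy) = -22500 (i.e. max xy = 22500)
Multipliers: lambda = 150, mu_x = 0, mu_y = 0
Complementary slackness: lambda*(x + y - 300) = 150*(150 + 150 - 300) = 0, mu_x*x = 0*150 = 0, mu_y*y = 0*150 = 0. Satisfied.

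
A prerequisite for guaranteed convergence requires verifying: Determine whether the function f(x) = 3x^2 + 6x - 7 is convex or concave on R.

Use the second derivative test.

f(x) = 3x^2 + 6x - 7
f'(x) = 6x + 6
f''(x) = 6
Since f''(x) = 6 > 0 for all x, f is convex on R.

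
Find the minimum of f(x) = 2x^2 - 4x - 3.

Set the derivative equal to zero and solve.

f(x) = 2x^2 - 4x - 3
f'(x) = 4x + (-4) = 0
x = 4/4 = 1
f(1) = -5
Since f''(x) = 4 > 0, this is a minimum.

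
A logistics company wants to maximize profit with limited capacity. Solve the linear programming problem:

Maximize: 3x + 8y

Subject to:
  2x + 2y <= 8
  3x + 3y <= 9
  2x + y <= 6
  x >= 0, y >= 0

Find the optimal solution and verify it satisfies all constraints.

Feasible vertices: (0, 0), (0, 3), (3, 0)
Objective 3x + 8y at each vertex:
  (0, 0): 0
  (0, 3): 24
  (3, 0): 9
Maximum is 24 at (0, 3).
Verify constraints at (x, y) = (0, 3):
  2*0 + 2*3 = 6 <= 8
  3*0 + 3*3 = 9 <= 9 (active)
  2*0 + 1*3 = 3 <= 6
  x = 0 >= 0, y = 3 >= 0. All constraints satisfied.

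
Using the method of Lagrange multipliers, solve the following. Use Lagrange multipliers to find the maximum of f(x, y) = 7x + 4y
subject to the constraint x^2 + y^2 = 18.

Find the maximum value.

Set up Lagrange conditions: grad f = lambda * grad g
  7 = 2*lambda*x
  4 = 2*lambda*y
From these: x/y = 7/4, so x = 7t, y = 4t for some t.
Substitute into constraint: (7t)^2 + (4t)^2 = 18
  t^2 * 65 = 18
  t = sqrt(18/65)
Maximum = 7*x + 4*y = (7^2 + 4^2)*t = 65 * sqrt(18/65) = sqrt(1170)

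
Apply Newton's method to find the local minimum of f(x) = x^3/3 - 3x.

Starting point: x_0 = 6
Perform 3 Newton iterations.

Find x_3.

f(x) = x^3/3 - 3x
f'(x) = x^2 - 3, f''(x) = 2x
Newton update: x_{n+1} = x_n - (x_n^2 - 3)/(2*x_n)
Step 1: x_0 = 6, f'=33, f''=12, x_1 = 13/4
Step 2: x_1 = 13/4, f'=121/16, f''=13/2, x_2 = 217/104
Step 3: x_2 = 217/104, f'=14641/10816, f''=217/52, x_3 = 79537/45136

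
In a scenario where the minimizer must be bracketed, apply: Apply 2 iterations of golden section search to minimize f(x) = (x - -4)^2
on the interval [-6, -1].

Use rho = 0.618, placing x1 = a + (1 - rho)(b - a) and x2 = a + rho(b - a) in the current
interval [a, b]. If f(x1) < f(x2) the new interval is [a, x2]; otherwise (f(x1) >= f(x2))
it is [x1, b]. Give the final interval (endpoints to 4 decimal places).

Golden section search for min of f(x) = (x - -4)^2 on [-6, -1].
Each step: x1 = a + (1 - rho)(b - a), x2 = a + rho(b - a); if f(x1) < f(x2) keep [a, x2], otherwise keep [x1, b].
Step 1: [-6.0000, -1.0000], x1=-4.0900 (f=0.0081), x2=-2.9100 (f=1.1881); f(x1) < f(x2) => keep [-6.0000, -2.9100]
Step 2: [-6.0000, -2.9100], x1=-4.8196 (f=0.6718), x2=-4.0904 (f=0.0082); f(x1) > f(x2) => keep [-4.8196, -2.9100]
Final interval: [-4.8196, -2.9100]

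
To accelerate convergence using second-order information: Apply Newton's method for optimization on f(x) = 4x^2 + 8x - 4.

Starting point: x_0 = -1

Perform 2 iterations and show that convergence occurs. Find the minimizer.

f(x) = 4x^2 + 8x - 4, f'(x) = 8x + (8), f''(x) = 8
Step 1: f'(-1) = 0, x_1 = -1 - 0/8 = -1
Step 2: f'(-1) = 0, x_2 = -1 (converged)
Newton's method converges in 1 step for quadratics.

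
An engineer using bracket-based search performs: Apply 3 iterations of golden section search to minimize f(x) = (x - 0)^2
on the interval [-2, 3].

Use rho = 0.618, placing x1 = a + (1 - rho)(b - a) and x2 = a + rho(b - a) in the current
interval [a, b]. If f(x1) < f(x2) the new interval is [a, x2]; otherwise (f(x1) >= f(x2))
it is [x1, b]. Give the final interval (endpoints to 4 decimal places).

Golden section search for min of f(x) = (x - 0)^2 on [-2, 3].
Each step: x1 = a + (1 - rho)(b - a), x2 = a + rho(b - a); if f(x1) < f(x2) keep [a, x2], otherwise keep [x1, b].
Step 1: [-2.0000, 3.0000], x1=-0.0900 (f=0.0081), x2=1.0900 (f=1.1881); f(x1) < f(x2) => keep [-2.0000, 1.0900]
Step 2: [-2.0000, 1.0900], x1=-0.8196 (f=0.6718), x2=-0.0904 (f=0.0082); f(x1) > f(x2) => keep [-0.8196, 1.0900]
Step 3: [-0.8196, 1.0900], x1=-0.0901 (f=0.0081), x2=0.3605 (f=0.1300); f(x1) < f(x2) => keep [-0.8196, 0.3605]
Final interval: [-0.8196, 0.3605]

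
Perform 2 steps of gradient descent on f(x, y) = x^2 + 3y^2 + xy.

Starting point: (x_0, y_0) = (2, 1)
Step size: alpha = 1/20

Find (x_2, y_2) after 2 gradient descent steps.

f(x,y) = x^2 + 3y^2 + xy
grad_x = 2x + 1y, grad_y = 6y + 1x
Step 1: grad = (5, 8), (7/4, 3/5)
Step 2: grad = (41/10, 107/20), (309/200, 133/400)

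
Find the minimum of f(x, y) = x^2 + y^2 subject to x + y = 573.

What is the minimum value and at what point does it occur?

Substitute y = 573 - x into f(x,y) = x^2 + y^2:
g(x) = x^2 + (573 - x)^2 = 2x^2 - 1146x + 328329
g'(x) = 4x - 1146 = 0  =>  x = 573/2
y = 573 - 573/2 = 573/2
Minimum value = (573/2)^2 + (573/2)^2 = 328329/2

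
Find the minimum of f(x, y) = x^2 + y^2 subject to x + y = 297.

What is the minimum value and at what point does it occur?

Substitute y = 297 - x into f(x,y) = x^2 + y^2:
g(x) = x^2 + (297 - x)^2 = 2x^2 - 594x + 88209
g'(x) = 4x - 594 = 0  =>  x = 297/2
y = 297 - 297/2 = 297/2
Minimum value = (297/2)^2 + (297/2)^2 = 88209/2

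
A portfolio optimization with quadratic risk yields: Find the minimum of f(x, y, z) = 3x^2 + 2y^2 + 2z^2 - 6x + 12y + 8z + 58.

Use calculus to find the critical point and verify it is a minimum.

f(x,y,z) = 3x^2 + 2y^2 + 2z^2 - 6x + 12y + 8z + 58
df/dx = 6x + (-6) = 0 => x = 1
df/dy = 4y + (12) = 0 => y = -3
df/dz = 4z + (8) = 0 => z = -2
f(1,-3,-2) = 3*(1)^2 + 2*(-3)^2 + 2*(-2)^2 + -6*(1) + 12*(-3) + 8*(-2) + 58 = 29
Hessian is diagonal with entries 6, 4, 4 > 0, confirmed minimum.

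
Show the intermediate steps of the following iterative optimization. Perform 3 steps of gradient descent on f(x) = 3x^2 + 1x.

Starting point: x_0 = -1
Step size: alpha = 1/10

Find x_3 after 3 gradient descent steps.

f(x) = 3x^2 + 1x, f'(x) = 6x + (1)
Step 1: f'(-1) = -5, x_1 = -1 - 1/10 * -5 = -1/2
Step 2: f'(-1/2) = -2, x_2 = -1/2 - 1/10 * -2 = -3/10
Step 3: f'(-3/10) = -4/5, x_3 = -3/10 - 1/10 * -4/5 = -11/50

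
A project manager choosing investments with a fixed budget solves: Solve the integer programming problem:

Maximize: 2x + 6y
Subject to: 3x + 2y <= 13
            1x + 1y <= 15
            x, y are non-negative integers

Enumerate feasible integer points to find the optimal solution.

Constraint 1: 3x + 2y <= 13
Constraint 2: 1x + 1y <= 15
Feasible x range (need y >= 0): 0 <= x <= min(13/3, 15/1) => x in {0, ..., 4}.
Enumerate feasible integer points row by row (the coefficient of y is 6 > 0, so for each x the largest feasible y gives the best value):
  x = 0: y <= min((13 - 3*0)/2, (15 - 1*0)/1) => y in {0, ..., 6}; best 2*0 + 6*6 = 36
  x = 1: y <= min((13 - 3*1)/2, (15 - 1*1)/1) => y in {0, ..., 5}; best 2*1 + 6*5 = 32
  x = 2: y <= min((13 - 3*2)/2, (15 - 1*2)/1) => y in {0, ..., 3}; best 2*2 + 6*3 = 22
  x = 3: y <= min((13 - 3*3)/2, (15 - 1*3)/1) => y in {0, ..., 2}; best 2*3 + 6*2 = 18
  x = 4: y <= min((13 - 3*4)/2, (15 - 1*4)/1) => y in {0}; best 2*4 + 6*0 = 8
The maximum 2x + 6y = 36 is achieved at x = 0, y = 6.
Check: 3*0 + 2*6 = 12 <= 13 and 1*0 + 1*6 = 6 <= 15.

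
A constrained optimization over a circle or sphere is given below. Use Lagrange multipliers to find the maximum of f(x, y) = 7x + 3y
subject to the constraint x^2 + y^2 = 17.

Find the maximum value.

Set up Lagrange conditions: grad f = lambda * grad g
  7 = 2*lambda*x
  3 = 2*lambda*y
From these: x/y = 7/3, so x = 7t, y = 3t for some t.
Substitute into constraint: (7t)^2 + (3t)^2 = 17
  t^2 * 58 = 17
  t = sqrt(17/58)
Maximum = 7*x + 3*y = (7^2 + 3^2)*t = 58 * sqrt(17/58) = sqrt(986)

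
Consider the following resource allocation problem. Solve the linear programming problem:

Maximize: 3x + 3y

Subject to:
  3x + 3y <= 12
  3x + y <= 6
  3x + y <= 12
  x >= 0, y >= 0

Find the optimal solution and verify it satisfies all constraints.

Feasible vertices: (0, 0), (0, 4), (1, 3), (2, 0)
Objective 3x + 3y at each vertex:
  (0, 0): 0
  (0, 4): 12
  (1, 3): 12
  (2, 0): 6
Maximum is 12 at (0, 4).
Verify constraints at (x, y) = (0, 4):
  3*0 + 3*4 = 12 <= 12 (active)
  3*0 + 1*4 = 4 <= 6
  3*0 + 1*4 = 4 <= 12
  x = 0 >= 0, y = 4 >= 0. All constraints satisfied.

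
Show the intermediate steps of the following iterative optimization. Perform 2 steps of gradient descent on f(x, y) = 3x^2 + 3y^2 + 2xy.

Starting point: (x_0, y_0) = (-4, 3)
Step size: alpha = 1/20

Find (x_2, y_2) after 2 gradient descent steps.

f(x,y) = 3x^2 + 3y^2 + 2xy
grad_x = 6x + 2y, grad_y = 6y + 2x
Step 1: grad = (-18, 10), (-31/10, 5/2)
Step 2: grad = (-68/5, 44/5), (-121/50, 103/50)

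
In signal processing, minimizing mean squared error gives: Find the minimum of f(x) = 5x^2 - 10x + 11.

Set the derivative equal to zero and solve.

f(x) = 5x^2 - 10x + 11
f'(x) = 10x + (-10) = 0
x = 10/10 = 1
f(1) = 6
Since f''(x) = 10 > 0, this is a minimum.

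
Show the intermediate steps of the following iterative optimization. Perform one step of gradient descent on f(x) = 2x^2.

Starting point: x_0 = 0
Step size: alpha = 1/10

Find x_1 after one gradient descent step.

f(x) = 2x^2
f'(x) = 4x + 0
f'(0) = 4*0 + (0) = 0
x_1 = x_0 - alpha * f'(x_0) = 0 - 1/10 * 0 = 0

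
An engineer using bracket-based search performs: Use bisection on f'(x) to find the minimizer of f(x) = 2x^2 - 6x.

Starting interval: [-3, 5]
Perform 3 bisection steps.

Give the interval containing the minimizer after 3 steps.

Finding critical point of f(x) = 2x^2 - 6x using bisection on f'(x) = 4x + -6.
f'(x) = 0 when x = 3/2.
Starting interval: [-3, 5]
Step 1: mid = 1, f'(mid) = -2, new interval = [1, 5]
Step 2: mid = 3, f'(mid) = 6, new interval = [1, 3]
Step 3: mid = 2, f'(mid) = 2, new interval = [1, 2]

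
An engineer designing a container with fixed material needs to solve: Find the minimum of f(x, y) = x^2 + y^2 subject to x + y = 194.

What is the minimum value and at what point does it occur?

Substitute y = 194 - x into f(x,y) = x^2 + y^2:
g(x) = x^2 + (194 - x)^2 = 2x^2 - 388x + 37636
g'(x) = 4x - 388 = 0  =>  x = 97
y = 194 - 97 = 97
Minimum value = 97^2 + 97^2 = 18818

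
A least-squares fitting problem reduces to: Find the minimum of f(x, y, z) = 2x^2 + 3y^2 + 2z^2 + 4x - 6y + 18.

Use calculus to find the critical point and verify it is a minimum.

f(x,y,z) = 2x^2 + 3y^2 + 2z^2 + 4x - 6y + 18
df/dx = 4x + (4) = 0 => x = -1
df/dy = 6y + (-6) = 0 => y = 1
df/dz = 4z + (0) = 0 => z = 0
f(-1,1,0) = 2*(-1)^2 + 3*(1)^2 + 2*(0)^2 + 4*(-1) + -6*(1) + 18 = 13
Hessian is diagonal with entries 4, 6, 4 > 0, confirmed minimum.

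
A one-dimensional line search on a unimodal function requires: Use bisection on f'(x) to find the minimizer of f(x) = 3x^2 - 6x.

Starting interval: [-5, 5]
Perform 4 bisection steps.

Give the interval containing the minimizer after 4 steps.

Finding critical point of f(x) = 3x^2 - 6x using bisection on f'(x) = 6x + -6.
f'(x) = 0 when x = 1.
Starting interval: [-5, 5]
Step 1: mid = 0, f'(mid) = -6, new interval = [0, 5]
Step 2: mid = 5/2, f'(mid) = 9, new interval = [0, 5/2]
Step 3: mid = 5/4, f'(mid) = 3/2, new interval = [0, 5/4]
Step 4: mid = 5/8, f'(mid) = -9/4, new interval = [5/8, 5/4]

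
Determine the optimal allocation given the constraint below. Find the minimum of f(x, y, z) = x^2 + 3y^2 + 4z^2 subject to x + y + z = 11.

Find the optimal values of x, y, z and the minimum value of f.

Using Lagrange multipliers on f = x^2 + 3y^2 + 4z^2 with constraint x + y + z = 11:
Conditions: 2*1*x = lambda, 2*3*y = lambda, 2*4*z = lambda
So x = lambda/2, y = lambda/6, z = lambda/8
Substituting into constraint: lambda * (19/24) = 11
lambda = 264/19
x = 132/19, y = 44/19, z = 33/19
Minimum value = 1452/19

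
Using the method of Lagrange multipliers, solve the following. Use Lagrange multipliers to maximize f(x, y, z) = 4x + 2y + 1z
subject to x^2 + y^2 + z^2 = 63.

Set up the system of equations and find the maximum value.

Lagrange conditions: 4 = 2*lambda*x, 2 = 2*lambda*y, 1 = 2*lambda*z
So x:4 = y:2 = z:1, i.e. x = 4t, y = 2t, z = 1t
Constraint: t^2*(4^2 + 2^2 + 1^2) = 63
  t^2 * 21 = 63  =>  t = sqrt(3)
Maximum = 4*4t + 2*2t + 1*1t = 21*sqrt(3) = sqrt(1323)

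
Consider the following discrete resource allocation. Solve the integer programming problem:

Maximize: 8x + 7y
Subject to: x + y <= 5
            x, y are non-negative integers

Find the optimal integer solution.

Objective: 8x + 7y, constraint: x + y <= 5
Coefficient of x is 8 >= coefficient of y is 7, so allocate the entire budget to x.
Optimal: x = 5, y = 0, value = 40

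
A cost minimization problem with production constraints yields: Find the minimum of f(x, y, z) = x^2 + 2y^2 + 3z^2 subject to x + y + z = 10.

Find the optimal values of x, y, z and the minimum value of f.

Using Lagrange multipliers on f = x^2 + 2y^2 + 3z^2 with constraint x + y + z = 10:
Conditions: 2*1*x = lambda, 2*2*y = lambda, 2*3*z = lambda
So x = lambda/2, y = lambda/4, z = lambda/6
Substituting into constraint: lambda * (11/12) = 10
lambda = 120/11
x = 60/11, y = 30/11, z = 20/11
Minimum value = 600/11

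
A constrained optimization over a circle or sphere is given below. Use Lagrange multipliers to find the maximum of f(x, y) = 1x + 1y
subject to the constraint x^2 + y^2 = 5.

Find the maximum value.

Set up Lagrange conditions: grad f = lambda * grad g
  1 = 2*lambda*x
  1 = 2*lambda*y
From these: x/y = 1/1, so x = 1t, y = 1t for some t.
Substitute into constraint: (1t)^2 + (1t)^2 = 5
  t^2 * 2 = 5
  t = sqrt(5/2)
Maximum = 1*x + 1*y = (1^2 + 1^2)*t = 2 * sqrt(5/2) = sqrt(10)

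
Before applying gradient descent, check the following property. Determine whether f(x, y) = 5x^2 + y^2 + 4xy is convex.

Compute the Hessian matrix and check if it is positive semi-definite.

f(x,y) = 5x^2 + y^2 + 4xy
Hessian H = [[10, 4], [4, 2]]
trace(H) = 12, det(H) = 4
Eigenvalues: (12 +/- sqrt(128)) / 2 = 11.66, 0.3431
Since both eigenvalues > 0, f is convex.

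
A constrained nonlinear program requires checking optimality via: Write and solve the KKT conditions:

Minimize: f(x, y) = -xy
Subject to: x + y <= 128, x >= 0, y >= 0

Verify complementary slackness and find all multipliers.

Problem: min -xy s.t. x + y <= 128 (multiplier lambda), x >= 0 (mu_x), y >= 0 (mu_y)
KKT stationarity: -y + lambda - mu_x = 0, -x + lambda - mu_y = 0, with lambda, mu_x, mu_y >= 0
Complementary slackness: lambda*(x + y - 128) = 0, mu_x*x = 0, mu_y*y = 0
If lambda = 0: y = -mu_x <= 0 and x = -mu_y <= 0 force x = y = 0 with f = 0; but x = y = 64 is feasible with f = -4096 < 0, so this is not the minimum. Hence lambda > 0 and x + y = 128.
Try x > 0, y > 0 (so mu_x = mu_y = 0): y = lambda, x = lambda => x = y = lambda
x + y = 128 => 2*lambda = 128 => lambda = 64
x* = y* = 64 > 0, consistent with mu_x = mu_y = 0.
(Any feasible point with x = 0 or y = 0 has f = 0 > -4096, so the minimum is not on those boundaries.)
min(-xy) = -4096 (i.e. max xy = 4096)
Multipliers: lambda = 64, mu_x = 0, mu_y = 0
Complementary slackness: lambda*(x + y - 128) = 64*(64 + 64 - 128) = 0, mu_x*x = 0*64 = 0, mu_y*y = 0*64 = 0. Satisfied.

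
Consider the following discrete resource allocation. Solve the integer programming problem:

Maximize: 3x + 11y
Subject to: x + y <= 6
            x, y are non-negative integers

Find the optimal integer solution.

Objective: 3x + 11y, constraint: x + y <= 6
Coefficient of y is 11 > coefficient of x is 3, so allocate the entire budget to y.
Optimal: x = 0, y = 6, value = 66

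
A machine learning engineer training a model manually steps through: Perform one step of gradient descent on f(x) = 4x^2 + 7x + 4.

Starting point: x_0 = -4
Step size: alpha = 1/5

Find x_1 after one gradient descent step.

f(x) = 4x^2 + 7x + 4
f'(x) = 8x + 7
f'(-4) = 8*-4 + (7) = -25
x_1 = x_0 - alpha * f'(x_0) = -4 - 1/5 * -25 = 1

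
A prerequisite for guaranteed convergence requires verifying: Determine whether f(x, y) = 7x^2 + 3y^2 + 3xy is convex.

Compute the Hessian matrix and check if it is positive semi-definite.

f(x,y) = 7x^2 + 3y^2 + 3xy
Hessian H = [[14, 3], [3, 6]]
trace(H) = 20, det(H) = 75
Eigenvalues: (20 +/- sqrt(100)) / 2 = 15, 5
Since both eigenvalues > 0, f is convex.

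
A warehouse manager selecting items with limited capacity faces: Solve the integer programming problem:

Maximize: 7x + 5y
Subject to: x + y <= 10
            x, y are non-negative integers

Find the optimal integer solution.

Objective: 7x + 5y, constraint: x + y <= 10
Coefficient of x is 7 >= coefficient of y is 5, so allocate the entire budget to x.
Optimal: x = 10, y = 0, value = 70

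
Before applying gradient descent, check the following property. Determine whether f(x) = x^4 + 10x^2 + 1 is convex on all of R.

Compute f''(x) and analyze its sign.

f(x) = x^4 + 10x^2 + 1
f'(x) = 4x^3 + 20x
f''(x) = 12x^2 + 20
f''(x) = 12x^2 + 20 >= 20 > 0 for all x
Therefore, f is convex on R.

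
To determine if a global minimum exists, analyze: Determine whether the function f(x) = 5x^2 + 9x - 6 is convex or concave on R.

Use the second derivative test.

f(x) = 5x^2 + 9x - 6
f'(x) = 10x + 9
f''(x) = 10
Since f''(x) = 10 > 0 for all x, f is convex on R.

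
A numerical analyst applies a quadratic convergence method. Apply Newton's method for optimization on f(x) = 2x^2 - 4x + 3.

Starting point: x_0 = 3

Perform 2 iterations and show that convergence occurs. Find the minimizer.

f(x) = 2x^2 - 4x + 3, f'(x) = 4x + (-4), f''(x) = 4
Step 1: f'(3) = 8, x_1 = 3 - 8/4 = 1
Step 2: f'(1) = 0, x_2 = 1 (converged)
Newton's method converges in 1 step for quadratics.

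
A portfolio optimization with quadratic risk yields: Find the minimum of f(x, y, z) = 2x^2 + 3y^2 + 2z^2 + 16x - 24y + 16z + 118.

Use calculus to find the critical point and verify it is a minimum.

f(x,y,z) = 2x^2 + 3y^2 + 2z^2 + 16x - 24y + 16z + 118
df/dx = 4x + (16) = 0 => x = -4
df/dy = 6y + (-24) = 0 => y = 4
df/dz = 4z + (16) = 0 => z = -4
f(-4,4,-4) = 2*(-4)^2 + 3*(4)^2 + 2*(-4)^2 + 16*(-4) + -24*(4) + 16*(-4) + 118 = 6
Hessian is diagonal with entries 4, 6, 4 > 0, confirmed minimum.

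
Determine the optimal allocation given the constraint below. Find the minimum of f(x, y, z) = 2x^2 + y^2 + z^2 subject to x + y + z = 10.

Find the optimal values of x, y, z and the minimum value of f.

Using Lagrange multipliers on f = 2x^2 + y^2 + z^2 with constraint x + y + z = 10:
Conditions: 2*2*x = lambda, 2*1*y = lambda, 2*1*z = lambda
So x = lambda/4, y = lambda/2, z = lambda/2
Substituting into constraint: lambda * (5/4) = 10
lambda = 8
x = 2, y = 4, z = 4
Minimum value = 40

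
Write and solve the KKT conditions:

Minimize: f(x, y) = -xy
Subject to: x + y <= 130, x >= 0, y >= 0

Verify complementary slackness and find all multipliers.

Problem: min -xy s.t. x + y <= 130 (multiplier lambda), x >= 0 (mu_x), y >= 0 (mu_y)
KKT stationarity: -y + lambda - mu_x = 0, -x + lambda - mu_y = 0, with lambda, mu_x, mu_y >= 0
Complementary slackness: lambda*(x + y - 130) = 0, mu_x*x = 0, mu_y*y = 0
If lambda = 0: y = -mu_x <= 0 and x = -mu_y <= 0 force x = y = 0 with f = 0; but x = y = 65 is feasible with f = -4225 < 0, so this is not the minimum. Hence lambda > 0 and x + y = 130.
Try x > 0, y > 0 (so mu_x = mu_y = 0): y = lambda, x = lambda => x = y = lambda
x + y = 130 => 2*lambda = 130 => lambda = 65
x* = y* = 65 > 0, consistent with mu_x = mu_y = 0.
(Any feasible point with x = 0 or y = 0 has f = 0 > -4225, so the minimum is not on those boundaries.)
min(-xy) = -4225 (i.e. max xy = 4225)
Multipliers: lambda = 65, mu_x = 0, mu_y = 0
Complementary slackness: lambda*(x + y - 130) = 65*(65 + 65 - 130) = 0, mu_x*x = 0*65 = 0, mu_y*y = 0*65 = 0. Satisfied.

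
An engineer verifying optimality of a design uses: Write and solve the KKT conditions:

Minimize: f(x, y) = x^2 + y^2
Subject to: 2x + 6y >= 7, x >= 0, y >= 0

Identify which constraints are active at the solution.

KKT conditions for min x^2 + y^2 s.t. 2x + 6y >= 7, x >= 0, y >= 0:
Stationarity: 2x = mu*2 + mu_x, 2y = mu*6 + mu_y, with mu, mu_x, mu_y >= 0
Complementary slackness: mu*(2x + 6y - 7) = 0, mu_x*x = 0, mu_y*y = 0
(0, 0) is infeasible (2*0 + 6*0 < 7), so if mu = 0 stationarity would force x = mu_x/2 >= 0, y = mu_y/2 >= 0 with mu_x*x = mu_y*y = 0, i.e. x = y = 0: contradiction. Hence mu > 0 and 2x + 6y = 7 is active.
Try x > 0, y > 0 (so mu_x = mu_y = 0): x = 2*mu/2, y = 6*mu/2
Substitute: 2*(2*mu/2) + 6*(6*mu/2) = 7
  mu*40/2 = 7 => mu = 7/20
x* = 7/20 > 0, y* = 21/20 > 0, consistent with mu_x = mu_y = 0.
f is convex and the constraints are linear, so this KKT point is the global minimum.
f* = 49/40
Active constraints: 2x + 6y >= 7 (holds with equality, mu = 7/20 > 0); x >= 0 and y >= 0 are inactive (mu_x = mu_y = 0).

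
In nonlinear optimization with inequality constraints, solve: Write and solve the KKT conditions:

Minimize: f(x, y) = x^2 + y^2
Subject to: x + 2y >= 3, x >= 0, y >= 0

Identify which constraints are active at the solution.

KKT conditions for min x^2 + y^2 s.t. 1x + 2y >= 3, x >= 0, y >= 0:
Stationarity: 2x = mu*1 + mu_x, 2y = mu*2 + mu_y, with mu, mu_x, mu_y >= 0
Complementary slackness: mu*(x + 2y - 3) = 0, mu_x*x = 0, mu_y*y = 0
(0, 0) is infeasible (1*0 + 2*0 < 3), so if mu = 0 stationarity would force x = mu_x/2 >= 0, y = mu_y/2 >= 0 with mu_x*x = mu_y*y = 0, i.e. x = y = 0: contradiction. Hence mu > 0 and x + 2y = 3 is active.
Try x > 0, y > 0 (so mu_x = mu_y = 0): x = 1*mu/2, y = 2*mu/2
Substitute: 1*(1*mu/2) + 2*(2*mu/2) = 3
  mu*5/2 = 3 => mu = 6/5
x* = 3/5 > 0, y* = 6/5 > 0, consistent with mu_x = mu_y = 0.
f is convex and the constraints are linear, so this KKT point is the global minimum.
f* = 9/5
Active constraints: x + 2y >= 3 (holds with equality, mu = 6/5 > 0); x >= 0 and y >= 0 are inactive (mu_x = mu_y = 0).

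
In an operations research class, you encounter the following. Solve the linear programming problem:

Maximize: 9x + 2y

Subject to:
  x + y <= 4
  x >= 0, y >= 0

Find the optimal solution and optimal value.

The feasible region has vertices at [(0, 0), (4, 0), (0, 4)].
Checking objective 9x + 2y at each vertex:
  (0, 0): 9*0 + 2*0 = 0
  (4, 0): 9*4 + 2*0 = 36
  (0, 4): 9*0 + 2*4 = 8
Maximum is 36 at (4, 0).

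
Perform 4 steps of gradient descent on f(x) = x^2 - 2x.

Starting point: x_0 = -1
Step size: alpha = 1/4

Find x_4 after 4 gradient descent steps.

f(x) = x^2 - 2x, f'(x) = 2x + (-2)
Step 1: f'(-1) = -4, x_1 = -1 - 1/4 * -4 = 0
Step 2: f'(0) = -2, x_2 = 0 - 1/4 * -2 = 1/2
Step 3: f'(1/2) = -1, x_3 = 1/2 - 1/4 * -1 = 3/4
Step 4: f'(3/4) = -1/2, x_4 = 3/4 - 1/4 * -1/2 = 7/8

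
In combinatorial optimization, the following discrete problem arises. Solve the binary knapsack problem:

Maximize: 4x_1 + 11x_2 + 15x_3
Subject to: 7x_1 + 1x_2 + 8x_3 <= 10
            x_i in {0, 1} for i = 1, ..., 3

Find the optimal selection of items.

Items: item 1 (v=4, w=7), item 2 (v=11, w=1), item 3 (v=15, w=8)
Capacity: 10
Checking all 8 subsets (w = total weight, v = total value):
  {}: w = 0, v = 0
  {1}: w = 7, v = 4
  {2}: w = 1, v = 11
  {3}: w = 8, v = 15
  {1, 2}: w = 8, v = 15
  {1, 3}: w = 15 > 10, infeasible
  {2, 3}: w = 9, v = 26
  {1, 2, 3}: w = 16 > 10, infeasible
Best feasible subset: items [2, 3]
Total weight: 9 <= 10, total value: 26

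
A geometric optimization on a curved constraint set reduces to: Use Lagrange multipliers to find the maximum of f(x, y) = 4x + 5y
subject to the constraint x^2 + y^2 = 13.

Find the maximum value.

Set up Lagrange conditions: grad f = lambda * grad g
  4 = 2*lambda*x
  5 = 2*lambda*y
From these: x/y = 4/5, so x = 4t, y = 5t for some t.
Substitute into constraint: (4t)^2 + (5t)^2 = 13
  t^2 * 41 = 13
  t = sqrt(13/41)
Maximum = 4*x + 5*y = (4^2 + 5^2)*t = 41 * sqrt(13/41) = sqrt(533)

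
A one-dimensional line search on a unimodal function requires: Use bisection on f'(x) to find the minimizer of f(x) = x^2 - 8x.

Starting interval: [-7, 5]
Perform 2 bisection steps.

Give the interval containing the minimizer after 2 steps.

Finding critical point of f(x) = x^2 - 8x using bisection on f'(x) = 2x + -8.
f'(x) = 0 when x = 4.
Starting interval: [-7, 5]
Step 1: mid = -1, f'(mid) = -10, new interval = [-1, 5]
Step 2: mid = 2, f'(mid) = -4, new interval = [2, 5]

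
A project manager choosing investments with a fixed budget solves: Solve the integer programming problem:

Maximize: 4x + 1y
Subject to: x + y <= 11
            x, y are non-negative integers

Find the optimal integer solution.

Objective: 4x + 1y, constraint: x + y <= 11
Coefficient of x is 4 >= coefficient of y is 1, so allocate the entire budget to x.
Optimal: x = 11, y = 0, value = 44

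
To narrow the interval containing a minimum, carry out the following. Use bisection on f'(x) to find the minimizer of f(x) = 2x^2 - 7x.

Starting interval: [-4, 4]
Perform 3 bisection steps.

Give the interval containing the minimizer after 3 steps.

Finding critical point of f(x) = 2x^2 - 7x using bisection on f'(x) = 4x + -7.
f'(x) = 0 when x = 7/4.
Starting interval: [-4, 4]
Step 1: mid = 0, f'(mid) = -7, new interval = [0, 4]
Step 2: mid = 2, f'(mid) = 1, new interval = [0, 2]
Step 3: mid = 1, f'(mid) = -3, new interval = [1, 2]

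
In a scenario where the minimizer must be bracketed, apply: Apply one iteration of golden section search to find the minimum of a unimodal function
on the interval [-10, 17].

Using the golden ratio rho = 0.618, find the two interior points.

Golden section search on [-10, 17].
Golden ratio rho = 0.618 (approx).
Interior points:
  x_1 = -10 + (1-0.618)*27 = 0.3140
  x_2 = -10 + 0.618*27 = 6.6860
Compare f(x_1) and f(x_2) to determine which subinterval to keep.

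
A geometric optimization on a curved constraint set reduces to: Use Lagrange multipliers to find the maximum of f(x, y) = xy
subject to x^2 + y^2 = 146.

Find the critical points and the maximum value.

Lagrange conditions: y = 2*lambda*x and x = 2*lambda*y
If x = 0 then y = 0, violating the constraint, so x, y != 0.
Dividing: y/x = x/y => x^2 = y^2 => y = x or y = -x
Constraint: 2x^2 = 146 => x^2 = 73 => x = +/-sqrt(73)
Critical points: (sqrt(73), sqrt(73)), (-sqrt(73), -sqrt(73)), (sqrt(73), -sqrt(73)), (-sqrt(73), sqrt(73))
  y = x:  xy = x^2 = 73  at (sqrt(73), sqrt(73)) and (-sqrt(73), -sqrt(73))
  y = -x: xy = -x^2 = -73 at (sqrt(73), -sqrt(73)) and (-sqrt(73), sqrt(73))
Maximum xy = 73 at (sqrt(73), sqrt(73)) and (-sqrt(73), -sqrt(73))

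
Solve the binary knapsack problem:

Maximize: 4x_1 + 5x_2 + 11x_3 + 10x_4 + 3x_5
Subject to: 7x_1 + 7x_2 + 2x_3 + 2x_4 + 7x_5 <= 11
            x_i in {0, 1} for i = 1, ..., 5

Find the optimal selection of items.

Items: item 1 (v=4, w=7), item 2 (v=5, w=7), item 3 (v=11, w=2), item 4 (v=10, w=2), item 5 (v=3, w=7)
Capacity: 11
Checking all 32 subsets (w = total weight, v = total value):
  {}: w = 0, v = 0
  {1}: w = 7, v = 4
  {2}: w = 7, v = 5
  {3}: w = 2, v = 11
  {4}: w = 2, v = 10
  {5}: w = 7, v = 3
  {1, 2}: w = 14 > 11, infeasible
  {1, 3}: w = 9, v = 15
  {1, 4}: w = 9, v = 14
  {1, 5}: w = 14 > 11, infeasible
  {2, 3}: w = 9, v = 16
  {2, 4}: w = 9, v = 15
  {2, 5}: w = 14 > 11, infeasible
  {3, 4}: w = 4, v = 21
  {3, 5}: w = 9, v = 14
  {4, 5}: w = 9, v = 13
  {1, 2, 3}: w = 16 > 11, infeasible
  {1, 2, 4}: w = 16 > 11, infeasible
  {1, 2, 5}: w = 21 > 11, infeasible
  {1, 3, 4}: w = 11, v = 25
  {1, 3, 5}: w = 16 > 11, infeasible
  {1, 4, 5}: w = 16 > 11, infeasible
  {2, 3, 4}: w = 11, v = 26
  {2, 3, 5}: w = 16 > 11, infeasible
  {2, 4, 5}: w = 16 > 11, infeasible
  {3, 4, 5}: w = 11, v = 24
  {1, 2, 3, 4}: w = 18 > 11, infeasible
  {1, 2, 3, 5}: w = 23 > 11, infeasible
  {1, 2, 4, 5}: w = 23 > 11, infeasible
  {1, 3, 4, 5}: w = 18 > 11, infeasible
  {2, 3, 4, 5}: w = 18 > 11, infeasible
  {1, 2, 3, 4, 5}: w = 25 > 11, infeasible
Best feasible subset: items [2, 3, 4]
Total weight: 11 <= 11, total value: 26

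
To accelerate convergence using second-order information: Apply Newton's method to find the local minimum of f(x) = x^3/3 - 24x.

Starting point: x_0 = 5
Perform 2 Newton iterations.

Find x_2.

f(x) = x^3/3 - 24x
f'(x) = x^2 - 24, f''(x) = 2x
Newton update: x_{n+1} = x_n - (x_n^2 - 24)/(2*x_n)
Step 1: x_0 = 5, f'=1, f''=10, x_1 = 49/10
Step 2: x_1 = 49/10, f'=1/100, f''=49/5, x_2 = 4801/980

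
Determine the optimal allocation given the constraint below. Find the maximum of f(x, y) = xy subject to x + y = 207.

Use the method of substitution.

Substitute y = 207 - x into f(x,y) = xy:
g(x) = x(207 - x) = 207x - x^2
g'(x) = 207 - 2x = 0  =>  x = 207/2
y = 207 - 207/2 = 207/2
Maximum value = (207/2) * (207/2) = 42849/4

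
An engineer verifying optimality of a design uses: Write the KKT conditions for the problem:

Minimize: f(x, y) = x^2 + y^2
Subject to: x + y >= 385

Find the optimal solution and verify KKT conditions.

KKT conditions for min x^2 + y^2 s.t. x + y >= 385:
Stationarity: 2x = mu, 2y = mu
So x = y = mu/2.
Complementary slackness: mu*(x + y - 385) = 0
Primal feasibility: x + y >= 385; dual feasibility: mu >= 0
If mu = 0 then x = y = 0, but 0 + 0 < 385 is infeasible, so the constraint is active.
Constraint active: x + y = 2*(mu/2) = 385 => mu = 385
x = y = 385/2, f = 148225/2
Verify: stationarity 2*(385/2) = 385 = mu; primal 385/2 + 385/2 = 385 >= 385; dual mu = 385 >= 0; complementary slackness 385*(385 - 385) = 0. All KKT conditions hold.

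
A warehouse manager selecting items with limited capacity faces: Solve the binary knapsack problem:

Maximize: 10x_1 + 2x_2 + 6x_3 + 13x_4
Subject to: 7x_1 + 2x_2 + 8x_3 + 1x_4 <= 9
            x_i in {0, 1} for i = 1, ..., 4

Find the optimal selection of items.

Items: item 1 (v=10, w=7), item 2 (v=2, w=2), item 3 (v=6, w=8), item 4 (v=13, w=1)
Capacity: 9
Checking all 16 subsets (w = total weight, v = total value):
  {}: w = 0, v = 0
  {1}: w = 7, v = 10
  {2}: w = 2, v = 2
  {3}: w = 8, v = 6
  {4}: w = 1, v = 13
  {1, 2}: w = 9, v = 12
  {1, 3}: w = 15 > 9, infeasible
  {1, 4}: w = 8, v = 23
  {2, 3}: w = 10 > 9, infeasible
  {2, 4}: w = 3, v = 15
  {3, 4}: w = 9, v = 19
  {1, 2, 3}: w = 17 > 9, infeasible
  {1, 2, 4}: w = 10 > 9, infeasible
  {1, 3, 4}: w = 16 > 9, infeasible
  {2, 3, 4}: w = 11 > 9, infeasible
  {1, 2, 3, 4}: w = 18 > 9, infeasible
Best feasible subset: items [1, 4]
Total weight: 8 <= 9, total value: 23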